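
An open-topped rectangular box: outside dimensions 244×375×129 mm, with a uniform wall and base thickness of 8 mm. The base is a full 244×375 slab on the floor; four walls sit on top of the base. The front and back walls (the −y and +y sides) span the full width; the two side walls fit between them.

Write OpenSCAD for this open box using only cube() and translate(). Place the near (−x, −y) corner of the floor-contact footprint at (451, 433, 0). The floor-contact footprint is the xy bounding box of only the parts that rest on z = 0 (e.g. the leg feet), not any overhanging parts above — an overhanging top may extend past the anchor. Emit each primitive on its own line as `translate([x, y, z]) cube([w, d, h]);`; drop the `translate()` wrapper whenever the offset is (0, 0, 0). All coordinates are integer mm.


translate([451, 433, 0]) cube([244, 375, 8]);
translate([451, 433, 8]) cube([244, 8, 121]);
translate([451, 800, 8]) cube([244, 8, 121]);
translate([451, 441, 8]) cube([8, 359, 121]);
translate([687, 441, 8]) cube([8, 359, 121]);


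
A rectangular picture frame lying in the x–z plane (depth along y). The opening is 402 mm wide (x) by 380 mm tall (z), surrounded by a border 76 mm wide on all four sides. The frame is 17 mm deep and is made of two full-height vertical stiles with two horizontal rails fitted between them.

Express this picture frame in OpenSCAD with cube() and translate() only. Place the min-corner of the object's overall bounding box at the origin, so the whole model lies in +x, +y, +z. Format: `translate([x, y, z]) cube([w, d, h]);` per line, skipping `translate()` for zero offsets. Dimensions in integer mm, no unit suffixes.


cube([76, 17, 532]);
translate([478, 0, 0]) cube([76, 17, 532]);
translate([76, 0, 0]) cube([402, 17, 76]);
translate([76, 0, 456]) cube([402, 17, 76]);


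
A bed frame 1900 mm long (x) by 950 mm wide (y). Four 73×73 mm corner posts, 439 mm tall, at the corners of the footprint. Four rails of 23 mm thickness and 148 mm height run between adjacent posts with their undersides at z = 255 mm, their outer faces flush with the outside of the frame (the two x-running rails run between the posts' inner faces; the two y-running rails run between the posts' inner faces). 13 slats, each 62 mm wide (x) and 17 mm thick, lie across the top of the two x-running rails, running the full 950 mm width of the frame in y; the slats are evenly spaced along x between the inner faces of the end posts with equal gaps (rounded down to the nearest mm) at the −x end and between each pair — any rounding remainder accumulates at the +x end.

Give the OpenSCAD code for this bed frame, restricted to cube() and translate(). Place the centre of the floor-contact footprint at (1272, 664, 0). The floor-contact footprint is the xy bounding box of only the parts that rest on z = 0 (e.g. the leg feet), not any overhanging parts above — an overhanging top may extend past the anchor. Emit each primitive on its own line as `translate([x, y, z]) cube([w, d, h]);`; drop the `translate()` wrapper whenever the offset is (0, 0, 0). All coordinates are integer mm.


translate([322, 189, 0]) cube([73, 73, 439]);
translate([322, 1066, 0]) cube([73, 73, 439]);
translate([2149, 189, 0]) cube([73, 73, 439]);
translate([2149, 1066, 0]) cube([73, 73, 439]);
translate([395, 189, 255]) cube([1754, 23, 148]);
translate([395, 1116, 255]) cube([1754, 23, 148]);
translate([322, 262, 255]) cube([23, 804, 148]);
translate([2199, 262, 255]) cube([23, 804, 148]);
translate([462, 189, 403]) cube([62, 950, 17]);
translate([591, 189, 403]) cube([62, 950, 17]);
translate([720, 189, 403]) cube([62, 950, 17]);
translate([849, 189, 403]) cube([62, 950, 17]);
translate([978, 189, 403]) cube([62, 950, 17]);
translate([1107, 189, 403]) cube([62, 950, 17]);
translate([1236, 189, 403]) cube([62, 950, 17]);
translate([1365, 189, 403]) cube([62, 950, 17]);
translate([1494, 189, 403]) cube([62, 950, 17]);
translate([1623, 189, 403]) cube([62, 950, 17]);
translate([1752, 189, 403]) cube([62, 950, 17]);
translate([1881, 189, 403]) cube([62, 950, 17]);
translate([2010, 189, 403]) cube([62, 950, 17]);


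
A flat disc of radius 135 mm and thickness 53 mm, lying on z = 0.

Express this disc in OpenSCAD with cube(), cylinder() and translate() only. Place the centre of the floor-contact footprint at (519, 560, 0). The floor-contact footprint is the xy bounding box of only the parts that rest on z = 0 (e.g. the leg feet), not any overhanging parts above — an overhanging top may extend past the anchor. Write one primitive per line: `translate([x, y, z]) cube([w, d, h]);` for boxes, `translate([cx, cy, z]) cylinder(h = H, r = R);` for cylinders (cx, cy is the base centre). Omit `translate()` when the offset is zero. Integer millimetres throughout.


translate([519, 560, 0]) cylinder(h = 53, r = 135);


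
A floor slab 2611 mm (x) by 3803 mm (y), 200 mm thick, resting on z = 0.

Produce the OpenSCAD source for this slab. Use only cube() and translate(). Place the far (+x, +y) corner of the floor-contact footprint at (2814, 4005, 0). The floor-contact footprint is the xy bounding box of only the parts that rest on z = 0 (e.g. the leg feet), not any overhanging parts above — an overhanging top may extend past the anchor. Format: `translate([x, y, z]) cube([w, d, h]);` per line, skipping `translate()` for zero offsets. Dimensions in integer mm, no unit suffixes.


translate([203, 202, 0]) cube([2611, 3803, 200]);


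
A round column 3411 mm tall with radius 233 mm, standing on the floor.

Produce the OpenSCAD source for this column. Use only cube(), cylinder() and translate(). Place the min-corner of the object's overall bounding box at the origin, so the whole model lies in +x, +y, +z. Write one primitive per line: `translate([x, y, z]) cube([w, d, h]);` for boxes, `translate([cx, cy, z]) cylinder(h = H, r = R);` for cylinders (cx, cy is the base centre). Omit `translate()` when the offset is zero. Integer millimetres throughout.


translate([233, 233, 0]) cylinder(h = 3411, r = 233);


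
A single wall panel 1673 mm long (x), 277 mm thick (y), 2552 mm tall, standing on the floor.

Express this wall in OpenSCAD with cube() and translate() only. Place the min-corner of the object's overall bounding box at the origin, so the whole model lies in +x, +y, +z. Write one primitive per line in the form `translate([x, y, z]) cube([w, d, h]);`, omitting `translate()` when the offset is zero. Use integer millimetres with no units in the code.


cube([1673, 277, 2552]);


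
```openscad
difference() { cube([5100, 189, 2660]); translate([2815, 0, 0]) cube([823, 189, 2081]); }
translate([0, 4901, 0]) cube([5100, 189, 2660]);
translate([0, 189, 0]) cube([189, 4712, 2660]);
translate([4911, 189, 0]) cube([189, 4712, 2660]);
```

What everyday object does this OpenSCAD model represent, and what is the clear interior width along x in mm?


A single room. The interior width is 4722 mm.

Four walls enclosing a rectangle with a door in the front wall — a room. Outside width 5100 minus two 189 mm walls gives 4722 mm.


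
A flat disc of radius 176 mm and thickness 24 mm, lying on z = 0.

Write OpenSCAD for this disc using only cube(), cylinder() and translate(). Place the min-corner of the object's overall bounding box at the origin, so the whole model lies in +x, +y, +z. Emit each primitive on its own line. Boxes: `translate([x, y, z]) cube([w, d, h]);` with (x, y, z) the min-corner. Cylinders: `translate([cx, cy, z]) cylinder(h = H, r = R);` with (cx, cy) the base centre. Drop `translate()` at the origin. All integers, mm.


translate([176, 176, 0]) cylinder(h = 24, r = 176);


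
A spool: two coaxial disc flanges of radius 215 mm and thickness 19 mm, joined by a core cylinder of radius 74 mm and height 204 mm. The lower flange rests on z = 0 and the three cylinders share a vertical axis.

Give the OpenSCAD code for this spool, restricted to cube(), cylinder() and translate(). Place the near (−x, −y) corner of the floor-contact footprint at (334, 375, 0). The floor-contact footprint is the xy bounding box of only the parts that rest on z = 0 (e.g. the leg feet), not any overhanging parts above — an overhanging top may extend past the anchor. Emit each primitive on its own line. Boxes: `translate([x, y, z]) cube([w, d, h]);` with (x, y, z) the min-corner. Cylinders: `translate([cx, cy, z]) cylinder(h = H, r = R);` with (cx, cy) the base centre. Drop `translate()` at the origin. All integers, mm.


translate([549, 590, 0]) cylinder(h = 19, r = 215);
translate([549, 590, 19]) cylinder(h = 204, r = 74);
translate([549, 590, 223]) cylinder(h = 19, r = 215);


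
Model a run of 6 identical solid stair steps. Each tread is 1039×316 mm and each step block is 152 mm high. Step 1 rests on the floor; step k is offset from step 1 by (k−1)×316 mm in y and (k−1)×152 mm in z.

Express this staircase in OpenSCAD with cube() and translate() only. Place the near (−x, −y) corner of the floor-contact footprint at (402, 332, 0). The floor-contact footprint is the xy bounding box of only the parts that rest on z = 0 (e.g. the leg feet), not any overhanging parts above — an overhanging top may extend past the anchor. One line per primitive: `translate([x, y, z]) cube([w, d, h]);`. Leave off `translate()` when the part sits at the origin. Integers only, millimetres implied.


translate([402, 332, 0]) cube([1039, 316, 152]);
translate([402, 648, 152]) cube([1039, 316, 152]);
translate([402, 964, 304]) cube([1039, 316, 152]);
translate([402, 1280, 456]) cube([1039, 316, 152]);
translate([402, 1596, 608]) cube([1039, 316, 152]);
translate([402, 1912, 760]) cube([1039, 316, 152]);


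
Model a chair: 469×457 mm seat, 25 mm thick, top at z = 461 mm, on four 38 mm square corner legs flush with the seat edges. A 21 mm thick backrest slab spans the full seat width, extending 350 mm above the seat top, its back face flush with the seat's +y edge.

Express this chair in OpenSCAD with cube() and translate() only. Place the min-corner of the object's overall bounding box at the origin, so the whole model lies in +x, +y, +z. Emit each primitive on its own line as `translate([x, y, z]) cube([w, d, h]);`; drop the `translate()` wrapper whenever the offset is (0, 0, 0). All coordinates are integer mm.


// leg_h = 461 - 25 = 436
translate([0, 0, 436]) cube([469, 457, 25]);
cube([38, 38, 436]);
translate([431, 0, 0]) cube([38, 38, 436]);
translate([0, 419, 0]) cube([38, 38, 436]);
translate([431, 419, 0]) cube([38, 38, 436]);
translate([0, 436, 461]) cube([469, 21, 350]);


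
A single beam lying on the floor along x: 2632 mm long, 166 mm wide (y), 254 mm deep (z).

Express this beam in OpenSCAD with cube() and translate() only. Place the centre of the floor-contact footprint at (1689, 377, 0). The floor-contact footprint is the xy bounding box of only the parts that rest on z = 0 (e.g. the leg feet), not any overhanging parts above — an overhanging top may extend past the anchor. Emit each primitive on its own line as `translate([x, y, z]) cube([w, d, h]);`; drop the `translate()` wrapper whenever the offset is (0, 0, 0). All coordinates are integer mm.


translate([373, 294, 0]) cube([2632, 166, 254]);


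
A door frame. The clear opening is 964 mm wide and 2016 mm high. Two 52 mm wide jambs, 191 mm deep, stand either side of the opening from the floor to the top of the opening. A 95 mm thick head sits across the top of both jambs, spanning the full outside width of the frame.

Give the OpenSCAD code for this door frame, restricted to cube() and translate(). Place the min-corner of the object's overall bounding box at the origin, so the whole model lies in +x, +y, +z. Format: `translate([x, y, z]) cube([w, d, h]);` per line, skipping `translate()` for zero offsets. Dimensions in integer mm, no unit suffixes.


cube([52, 191, 2016]);
translate([1016, 0, 0]) cube([52, 191, 2016]);
translate([0, 0, 2016]) cube([1068, 191, 95]);


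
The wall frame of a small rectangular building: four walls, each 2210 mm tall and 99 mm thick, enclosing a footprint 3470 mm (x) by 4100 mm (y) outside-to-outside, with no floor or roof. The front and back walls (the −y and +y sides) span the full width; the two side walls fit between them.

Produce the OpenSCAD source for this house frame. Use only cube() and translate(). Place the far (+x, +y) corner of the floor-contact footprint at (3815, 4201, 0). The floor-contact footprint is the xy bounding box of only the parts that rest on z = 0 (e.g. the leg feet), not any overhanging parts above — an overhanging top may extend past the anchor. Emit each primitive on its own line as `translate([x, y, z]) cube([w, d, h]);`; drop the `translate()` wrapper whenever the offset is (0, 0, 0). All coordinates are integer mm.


translate([345, 101, 0]) cube([3470, 99, 2210]);
translate([345, 4102, 0]) cube([3470, 99, 2210]);
translate([345, 200, 0]) cube([99, 3902, 2210]);
translate([3716, 200, 0]) cube([99, 3902, 2210]);


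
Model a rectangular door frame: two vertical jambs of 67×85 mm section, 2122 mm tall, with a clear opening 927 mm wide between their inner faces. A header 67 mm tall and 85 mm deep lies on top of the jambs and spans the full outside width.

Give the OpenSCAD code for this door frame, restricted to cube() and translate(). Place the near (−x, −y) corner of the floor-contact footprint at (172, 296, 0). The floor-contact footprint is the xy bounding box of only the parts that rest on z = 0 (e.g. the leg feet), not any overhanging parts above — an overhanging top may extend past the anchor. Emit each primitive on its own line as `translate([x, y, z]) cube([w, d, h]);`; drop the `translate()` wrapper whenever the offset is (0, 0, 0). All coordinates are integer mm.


translate([172, 296, 0]) cube([67, 85, 2122]);
translate([1166, 296, 0]) cube([67, 85, 2122]);
translate([172, 296, 2122]) cube([1061, 85, 67]);


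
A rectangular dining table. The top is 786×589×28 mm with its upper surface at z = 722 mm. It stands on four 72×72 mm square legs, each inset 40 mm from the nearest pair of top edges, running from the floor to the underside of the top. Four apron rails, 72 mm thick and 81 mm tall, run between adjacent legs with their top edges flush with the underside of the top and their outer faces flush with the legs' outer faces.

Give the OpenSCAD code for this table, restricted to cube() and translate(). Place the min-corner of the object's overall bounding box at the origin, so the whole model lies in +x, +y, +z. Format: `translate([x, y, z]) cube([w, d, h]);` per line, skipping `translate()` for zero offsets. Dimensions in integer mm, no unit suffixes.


translate([0, 0, 694]) cube([786, 589, 28]);
translate([40, 40, 0]) cube([72, 72, 694]);
translate([674, 40, 0]) cube([72, 72, 694]);
translate([40, 477, 0]) cube([72, 72, 694]);
translate([674, 477, 0]) cube([72, 72, 694]);
translate([112, 40, 613]) cube([562, 72, 81]);
translate([112, 477, 613]) cube([562, 72, 81]);
translate([40, 112, 613]) cube([72, 365, 81]);
translate([674, 112, 613]) cube([72, 365, 81]);


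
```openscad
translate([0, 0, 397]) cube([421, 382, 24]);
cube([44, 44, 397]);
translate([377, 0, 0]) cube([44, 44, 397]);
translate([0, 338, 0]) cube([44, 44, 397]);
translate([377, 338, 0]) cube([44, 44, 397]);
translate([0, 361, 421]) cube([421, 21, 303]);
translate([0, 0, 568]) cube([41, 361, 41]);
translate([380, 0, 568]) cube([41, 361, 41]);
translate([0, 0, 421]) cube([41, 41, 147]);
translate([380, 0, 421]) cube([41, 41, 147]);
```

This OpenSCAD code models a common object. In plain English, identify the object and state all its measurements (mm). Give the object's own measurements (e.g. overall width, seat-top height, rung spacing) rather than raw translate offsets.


A chair. The seat is a 421×382×24 mm slab with its top at z = 421 mm, on four 44×44 mm corner legs (flush with the seat edges, standing on z = 0). A flat backrest 21 mm thick, 303 mm tall, spans the full seat width and rises from the seat top along its +y edge, rear face flush with the rear of the seat. Two armrests of 41×41 mm section run along each side from the seat's front edge to the front of the backrest, top faces 188 mm above the seat top and outer faces flush with the seat's x-edges; a 41×41 mm post under the front of each armrest stands on the seat at the front corner.


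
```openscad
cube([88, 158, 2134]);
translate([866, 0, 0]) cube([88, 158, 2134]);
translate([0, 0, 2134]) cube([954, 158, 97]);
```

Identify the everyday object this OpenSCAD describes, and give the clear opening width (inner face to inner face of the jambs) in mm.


A door frame. The clear opening width is 778 mm.

Two 2134 mm tall posts with a header on top — a door frame. The left jamb is 88 mm wide at x = 0; the right jamb starts at x = 866. The clear opening is 866 − 88 = 778 mm.


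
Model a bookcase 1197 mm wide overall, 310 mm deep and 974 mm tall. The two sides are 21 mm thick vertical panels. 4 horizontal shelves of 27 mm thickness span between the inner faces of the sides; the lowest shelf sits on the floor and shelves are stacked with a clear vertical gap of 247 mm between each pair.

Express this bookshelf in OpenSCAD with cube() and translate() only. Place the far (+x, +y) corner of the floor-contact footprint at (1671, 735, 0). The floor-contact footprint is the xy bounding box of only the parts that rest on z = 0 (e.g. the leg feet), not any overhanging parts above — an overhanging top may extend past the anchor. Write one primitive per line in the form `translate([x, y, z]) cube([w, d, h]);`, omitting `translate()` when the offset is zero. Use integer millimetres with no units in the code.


translate([474, 425, 0]) cube([21, 310, 974]);
translate([1650, 425, 0]) cube([21, 310, 974]);
translate([495, 425, 0]) cube([1155, 310, 27]);
translate([495, 425, 274]) cube([1155, 310, 27]);
translate([495, 425, 548]) cube([1155, 310, 27]);
translate([495, 425, 822]) cube([1155, 310, 27]);


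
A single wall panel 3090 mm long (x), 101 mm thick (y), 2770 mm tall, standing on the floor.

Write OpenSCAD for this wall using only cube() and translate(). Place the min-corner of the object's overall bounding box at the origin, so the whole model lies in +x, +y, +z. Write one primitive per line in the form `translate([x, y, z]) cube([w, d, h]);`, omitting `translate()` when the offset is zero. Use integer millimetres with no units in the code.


cube([3090, 101, 2770]);


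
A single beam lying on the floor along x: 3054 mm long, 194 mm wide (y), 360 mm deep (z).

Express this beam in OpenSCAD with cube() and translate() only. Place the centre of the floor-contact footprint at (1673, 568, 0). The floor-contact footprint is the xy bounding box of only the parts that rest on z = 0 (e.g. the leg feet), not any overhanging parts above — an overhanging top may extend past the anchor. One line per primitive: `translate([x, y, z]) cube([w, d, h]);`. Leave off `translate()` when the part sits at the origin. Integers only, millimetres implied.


translate([146, 471, 0]) cube([3054, 194, 360]);


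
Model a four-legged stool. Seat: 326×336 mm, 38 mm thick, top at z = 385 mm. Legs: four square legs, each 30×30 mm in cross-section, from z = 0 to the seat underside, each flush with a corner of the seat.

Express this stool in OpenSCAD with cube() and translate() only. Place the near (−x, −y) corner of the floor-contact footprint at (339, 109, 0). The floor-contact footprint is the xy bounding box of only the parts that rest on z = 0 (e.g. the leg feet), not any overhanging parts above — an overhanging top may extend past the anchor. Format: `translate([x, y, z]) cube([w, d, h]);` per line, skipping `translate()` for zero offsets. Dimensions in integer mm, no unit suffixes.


translate([339, 109, 347]) cube([326, 336, 38]);
translate([339, 109, 0]) cube([30, 30, 347]);
translate([635, 109, 0]) cube([30, 30, 347]);
translate([339, 415, 0]) cube([30, 30, 347]);
translate([635, 415, 0]) cube([30, 30, 347]);


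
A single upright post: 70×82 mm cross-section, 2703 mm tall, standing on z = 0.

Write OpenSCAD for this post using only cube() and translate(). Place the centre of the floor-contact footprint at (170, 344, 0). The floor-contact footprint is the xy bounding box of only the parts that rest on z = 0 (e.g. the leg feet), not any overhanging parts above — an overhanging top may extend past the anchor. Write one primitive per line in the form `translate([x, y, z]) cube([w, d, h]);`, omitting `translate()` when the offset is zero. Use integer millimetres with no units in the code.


translate([135, 303, 0]) cube([70, 82, 2703]);


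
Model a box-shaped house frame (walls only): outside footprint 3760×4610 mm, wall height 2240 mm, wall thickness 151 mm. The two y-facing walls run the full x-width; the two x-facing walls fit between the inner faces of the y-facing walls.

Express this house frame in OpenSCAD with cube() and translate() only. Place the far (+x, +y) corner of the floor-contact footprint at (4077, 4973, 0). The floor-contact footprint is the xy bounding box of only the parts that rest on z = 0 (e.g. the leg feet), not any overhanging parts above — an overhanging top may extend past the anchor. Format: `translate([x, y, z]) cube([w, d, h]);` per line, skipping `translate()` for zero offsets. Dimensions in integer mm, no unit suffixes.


translate([317, 363, 0]) cube([3760, 151, 2240]);
translate([317, 4822, 0]) cube([3760, 151, 2240]);
translate([317, 514, 0]) cube([151, 4308, 2240]);
translate([3926, 514, 0]) cube([151, 4308, 2240]);


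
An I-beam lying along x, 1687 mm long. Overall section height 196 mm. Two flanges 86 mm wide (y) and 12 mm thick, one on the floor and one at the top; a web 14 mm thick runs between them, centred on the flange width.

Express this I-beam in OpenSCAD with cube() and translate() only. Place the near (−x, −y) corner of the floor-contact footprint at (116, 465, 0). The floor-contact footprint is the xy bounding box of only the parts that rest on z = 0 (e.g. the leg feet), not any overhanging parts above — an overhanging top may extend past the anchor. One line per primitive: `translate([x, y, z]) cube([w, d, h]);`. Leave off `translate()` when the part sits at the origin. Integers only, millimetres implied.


translate([116, 465, 0]) cube([1687, 86, 12]);
translate([116, 501, 12]) cube([1687, 14, 172]);
translate([116, 465, 184]) cube([1687, 86, 12]);


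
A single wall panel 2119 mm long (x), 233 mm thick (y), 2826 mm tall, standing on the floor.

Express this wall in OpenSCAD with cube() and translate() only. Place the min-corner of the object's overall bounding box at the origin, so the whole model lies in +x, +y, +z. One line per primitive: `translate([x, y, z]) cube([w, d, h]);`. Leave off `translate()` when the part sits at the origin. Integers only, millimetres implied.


cube([2119, 233, 2826]);


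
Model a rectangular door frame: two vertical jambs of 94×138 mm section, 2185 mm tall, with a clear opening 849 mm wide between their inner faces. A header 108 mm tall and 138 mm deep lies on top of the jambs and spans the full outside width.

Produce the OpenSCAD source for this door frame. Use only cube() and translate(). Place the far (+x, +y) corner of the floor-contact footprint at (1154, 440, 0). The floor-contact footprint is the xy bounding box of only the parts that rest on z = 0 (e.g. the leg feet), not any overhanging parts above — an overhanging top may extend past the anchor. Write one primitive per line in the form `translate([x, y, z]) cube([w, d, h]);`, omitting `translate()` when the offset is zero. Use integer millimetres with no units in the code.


translate([117, 302, 0]) cube([94, 138, 2185]);
translate([1060, 302, 0]) cube([94, 138, 2185]);
translate([117, 302, 2185]) cube([1037, 138, 108]);


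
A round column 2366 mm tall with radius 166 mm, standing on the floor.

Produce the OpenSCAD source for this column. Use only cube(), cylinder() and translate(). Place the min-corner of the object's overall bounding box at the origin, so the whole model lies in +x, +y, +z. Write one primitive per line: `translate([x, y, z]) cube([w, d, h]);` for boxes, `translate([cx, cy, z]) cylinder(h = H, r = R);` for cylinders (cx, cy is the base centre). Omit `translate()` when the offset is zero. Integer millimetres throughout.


translate([166, 166, 0]) cylinder(h = 2366, r = 166);


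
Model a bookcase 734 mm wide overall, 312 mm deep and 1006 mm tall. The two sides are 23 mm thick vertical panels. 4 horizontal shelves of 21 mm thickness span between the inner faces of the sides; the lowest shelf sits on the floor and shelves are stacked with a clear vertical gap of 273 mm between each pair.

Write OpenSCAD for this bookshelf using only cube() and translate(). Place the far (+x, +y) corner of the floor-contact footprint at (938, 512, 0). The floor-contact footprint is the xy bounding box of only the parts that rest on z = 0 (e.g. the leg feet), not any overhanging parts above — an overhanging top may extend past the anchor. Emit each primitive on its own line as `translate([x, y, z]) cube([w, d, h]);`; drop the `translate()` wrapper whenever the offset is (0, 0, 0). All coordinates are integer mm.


translate([204, 200, 0]) cube([23, 312, 1006]);
translate([915, 200, 0]) cube([23, 312, 1006]);
translate([227, 200, 0]) cube([688, 312, 21]);
translate([227, 200, 294]) cube([688, 312, 21]);
translate([227, 200, 588]) cube([688, 312, 21]);
translate([227, 200, 882]) cube([688, 312, 21]);


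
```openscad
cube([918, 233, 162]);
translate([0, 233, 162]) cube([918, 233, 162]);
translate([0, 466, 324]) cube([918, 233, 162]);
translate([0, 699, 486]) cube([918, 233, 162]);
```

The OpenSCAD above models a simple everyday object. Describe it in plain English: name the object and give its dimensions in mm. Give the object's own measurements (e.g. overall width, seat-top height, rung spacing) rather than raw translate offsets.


A straight staircase of 4 solid steps. Each step is 918 mm wide (x), 233 mm deep (y, the going) and 162 mm tall (the rise). The first step rests on the floor; each subsequent step sits one going further in +y and one rise higher in +z, directly behind and above the previous step with no overlap.


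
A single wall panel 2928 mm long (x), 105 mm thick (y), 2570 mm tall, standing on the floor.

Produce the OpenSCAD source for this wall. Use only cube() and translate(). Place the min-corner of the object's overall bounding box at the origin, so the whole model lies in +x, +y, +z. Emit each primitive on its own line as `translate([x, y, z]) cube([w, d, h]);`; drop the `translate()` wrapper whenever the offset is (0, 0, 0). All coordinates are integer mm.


cube([2928, 105, 2570]);


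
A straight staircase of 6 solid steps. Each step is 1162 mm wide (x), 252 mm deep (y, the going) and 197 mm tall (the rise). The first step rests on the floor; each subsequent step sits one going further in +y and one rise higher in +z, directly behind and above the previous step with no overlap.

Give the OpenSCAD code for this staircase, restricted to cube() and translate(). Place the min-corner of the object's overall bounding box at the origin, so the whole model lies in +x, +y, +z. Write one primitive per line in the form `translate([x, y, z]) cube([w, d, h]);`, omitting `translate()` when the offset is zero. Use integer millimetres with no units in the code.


cube([1162, 252, 197]);
translate([0, 252, 197]) cube([1162, 252, 197]);
translate([0, 504, 394]) cube([1162, 252, 197]);
translate([0, 756, 591]) cube([1162, 252, 197]);
translate([0, 1008, 788]) cube([1162, 252, 197]);
translate([0, 1260, 985]) cube([1162, 252, 197]);


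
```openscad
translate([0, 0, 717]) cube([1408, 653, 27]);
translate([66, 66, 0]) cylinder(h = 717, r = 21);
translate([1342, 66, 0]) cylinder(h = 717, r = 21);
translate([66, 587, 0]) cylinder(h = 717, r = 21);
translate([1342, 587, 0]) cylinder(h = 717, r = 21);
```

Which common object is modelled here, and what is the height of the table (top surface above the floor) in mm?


A table. The table height is 744 mm.

A 1408×653×27 slab sits at z = 717 on four Ø42 mm round legs — a table. The top surface is at 717 + 27 = 744 mm.


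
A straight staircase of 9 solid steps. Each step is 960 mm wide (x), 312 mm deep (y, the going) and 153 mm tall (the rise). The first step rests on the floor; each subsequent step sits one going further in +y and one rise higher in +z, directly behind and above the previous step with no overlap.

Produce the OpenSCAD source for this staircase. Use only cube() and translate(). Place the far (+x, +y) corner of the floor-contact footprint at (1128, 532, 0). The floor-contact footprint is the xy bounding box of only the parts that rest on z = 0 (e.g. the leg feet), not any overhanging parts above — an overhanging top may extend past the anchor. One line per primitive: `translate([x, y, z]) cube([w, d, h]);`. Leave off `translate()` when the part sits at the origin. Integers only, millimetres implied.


translate([168, 220, 0]) cube([960, 312, 153]);
translate([168, 532, 153]) cube([960, 312, 153]);
translate([168, 844, 306]) cube([960, 312, 153]);
translate([168, 1156, 459]) cube([960, 312, 153]);
translate([168, 1468, 612]) cube([960, 312, 153]);
translate([168, 1780, 765]) cube([960, 312, 153]);
translate([168, 2092, 918]) cube([960, 312, 153]);
translate([168, 2404, 1071]) cube([960, 312, 153]);
translate([168, 2716, 1224]) cube([960, 312, 153]);


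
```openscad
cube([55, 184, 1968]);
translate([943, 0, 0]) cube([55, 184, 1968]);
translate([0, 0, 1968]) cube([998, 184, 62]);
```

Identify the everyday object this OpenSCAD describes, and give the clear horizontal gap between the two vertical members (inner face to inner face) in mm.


A door frame. The clear opening width is 888 mm.

Two 1968 mm tall posts with a header on top — a door frame. The left jamb is 55 mm wide at x = 0; the right jamb starts at x = 943. The clear opening is 943 − 55 = 888 mm.


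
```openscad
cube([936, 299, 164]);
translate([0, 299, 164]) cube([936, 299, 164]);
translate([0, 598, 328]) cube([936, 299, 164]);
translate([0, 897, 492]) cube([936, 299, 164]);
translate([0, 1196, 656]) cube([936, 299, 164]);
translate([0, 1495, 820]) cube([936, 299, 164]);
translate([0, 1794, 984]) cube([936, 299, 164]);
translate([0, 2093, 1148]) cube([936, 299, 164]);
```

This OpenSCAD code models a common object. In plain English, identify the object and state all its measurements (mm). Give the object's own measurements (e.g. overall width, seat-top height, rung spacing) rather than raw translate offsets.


A straight staircase of 8 solid steps. Each step is 936 mm wide (x), 299 mm deep (y, the going) and 164 mm tall (the rise). The first step rests on the floor; each subsequent step sits one going further in +y and one rise higher in +z, directly behind and above the previous step with no overlap.


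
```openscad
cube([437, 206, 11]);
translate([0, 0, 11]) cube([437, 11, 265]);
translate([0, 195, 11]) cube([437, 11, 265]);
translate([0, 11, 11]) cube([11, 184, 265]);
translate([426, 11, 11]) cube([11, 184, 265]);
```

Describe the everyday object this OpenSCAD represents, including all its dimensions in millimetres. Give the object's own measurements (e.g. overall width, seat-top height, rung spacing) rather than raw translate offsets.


An open-topped rectangular box: outside dimensions 437×206×276 mm, with a uniform wall and base thickness of 11 mm. The base is a full 437×206 slab on the floor; four walls sit on top of the base. The front and back walls (the −y and +y sides) span the full width; the two side walls fit between them.


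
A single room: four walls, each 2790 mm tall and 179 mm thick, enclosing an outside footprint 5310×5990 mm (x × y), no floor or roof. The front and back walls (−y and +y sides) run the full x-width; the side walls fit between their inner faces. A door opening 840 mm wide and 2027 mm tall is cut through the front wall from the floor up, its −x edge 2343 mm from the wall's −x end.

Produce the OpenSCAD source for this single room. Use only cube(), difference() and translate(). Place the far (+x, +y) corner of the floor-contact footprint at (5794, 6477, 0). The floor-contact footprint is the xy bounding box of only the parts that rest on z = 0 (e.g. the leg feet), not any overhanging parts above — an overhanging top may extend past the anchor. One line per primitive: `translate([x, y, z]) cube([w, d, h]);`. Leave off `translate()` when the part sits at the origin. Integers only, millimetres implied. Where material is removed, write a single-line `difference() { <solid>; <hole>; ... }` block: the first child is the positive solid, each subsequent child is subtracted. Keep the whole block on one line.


difference() { translate([484, 487, 0]) cube([5310, 179, 2790]); translate([2827, 487, 0]) cube([840, 179, 2027]); }
translate([484, 6298, 0]) cube([5310, 179, 2790]);
translate([484, 666, 0]) cube([179, 5632, 2790]);
translate([5615, 666, 0]) cube([179, 5632, 2790]);


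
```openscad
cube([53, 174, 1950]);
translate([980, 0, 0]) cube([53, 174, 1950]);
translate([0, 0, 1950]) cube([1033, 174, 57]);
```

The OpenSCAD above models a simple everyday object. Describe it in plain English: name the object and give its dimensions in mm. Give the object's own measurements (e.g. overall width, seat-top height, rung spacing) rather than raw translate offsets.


A door frame. The clear opening is 927 mm wide and 1950 mm high. Two 53 mm wide jambs, 174 mm deep, stand either side of the opening from the floor to the top of the opening. A 57 mm thick head sits across the top of both jambs, spanning the full outside width of the frame.


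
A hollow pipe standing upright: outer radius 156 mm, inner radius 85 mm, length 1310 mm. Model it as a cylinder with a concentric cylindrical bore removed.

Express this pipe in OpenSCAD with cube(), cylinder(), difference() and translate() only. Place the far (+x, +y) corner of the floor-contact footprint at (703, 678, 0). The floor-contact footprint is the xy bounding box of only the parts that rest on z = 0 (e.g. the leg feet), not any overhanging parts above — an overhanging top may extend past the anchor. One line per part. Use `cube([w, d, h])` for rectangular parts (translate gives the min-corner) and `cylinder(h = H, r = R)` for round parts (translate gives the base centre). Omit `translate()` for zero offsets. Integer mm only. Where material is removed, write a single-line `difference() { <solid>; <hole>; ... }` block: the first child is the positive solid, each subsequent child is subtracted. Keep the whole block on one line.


difference() { translate([547, 522, 0]) cylinder(h = 1310, r = 156); translate([547, 522, 0]) cylinder(h = 1310, r = 85); }


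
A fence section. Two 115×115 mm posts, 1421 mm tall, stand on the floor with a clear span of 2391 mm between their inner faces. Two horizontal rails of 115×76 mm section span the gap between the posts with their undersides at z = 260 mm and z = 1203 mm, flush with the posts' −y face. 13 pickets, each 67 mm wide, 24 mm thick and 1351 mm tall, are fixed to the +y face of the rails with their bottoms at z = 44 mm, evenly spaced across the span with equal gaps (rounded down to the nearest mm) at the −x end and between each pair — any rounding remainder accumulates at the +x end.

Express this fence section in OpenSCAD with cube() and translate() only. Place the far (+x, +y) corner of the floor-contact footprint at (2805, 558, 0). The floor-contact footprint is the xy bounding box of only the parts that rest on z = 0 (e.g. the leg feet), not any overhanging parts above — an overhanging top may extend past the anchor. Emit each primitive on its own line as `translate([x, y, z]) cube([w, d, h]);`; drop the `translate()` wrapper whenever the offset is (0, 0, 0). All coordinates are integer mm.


translate([184, 443, 0]) cube([115, 115, 1421]);
translate([2690, 443, 0]) cube([115, 115, 1421]);
translate([299, 443, 260]) cube([2391, 115, 76]);
translate([299, 443, 1203]) cube([2391, 115, 76]);
translate([407, 558, 44]) cube([67, 24, 1351]);
translate([582, 558, 44]) cube([67, 24, 1351]);
translate([757, 558, 44]) cube([67, 24, 1351]);
translate([932, 558, 44]) cube([67, 24, 1351]);
translate([1107, 558, 44]) cube([67, 24, 1351]);
translate([1282, 558, 44]) cube([67, 24, 1351]);
translate([1457, 558, 44]) cube([67, 24, 1351]);
translate([1632, 558, 44]) cube([67, 24, 1351]);
translate([1807, 558, 44]) cube([67, 24, 1351]);
translate([1982, 558, 44]) cube([67, 24, 1351]);
translate([2157, 558, 44]) cube([67, 24, 1351]);
translate([2332, 558, 44]) cube([67, 24, 1351]);
translate([2507, 558, 44]) cube([67, 24, 1351]);


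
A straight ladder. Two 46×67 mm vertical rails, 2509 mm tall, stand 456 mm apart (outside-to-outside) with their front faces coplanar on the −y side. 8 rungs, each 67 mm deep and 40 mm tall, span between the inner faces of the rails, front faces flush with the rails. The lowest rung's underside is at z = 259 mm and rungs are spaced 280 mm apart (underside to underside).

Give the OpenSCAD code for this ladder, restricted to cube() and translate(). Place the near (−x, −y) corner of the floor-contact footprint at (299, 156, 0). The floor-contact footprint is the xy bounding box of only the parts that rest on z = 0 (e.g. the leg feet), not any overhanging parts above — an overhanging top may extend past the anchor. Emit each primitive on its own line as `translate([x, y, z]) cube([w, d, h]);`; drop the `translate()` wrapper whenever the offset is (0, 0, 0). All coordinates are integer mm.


translate([299, 156, 0]) cube([46, 67, 2509]);
translate([709, 156, 0]) cube([46, 67, 2509]);
translate([345, 156, 259]) cube([364, 67, 40]);
translate([345, 156, 539]) cube([364, 67, 40]);
translate([345, 156, 819]) cube([364, 67, 40]);
translate([345, 156, 1099]) cube([364, 67, 40]);
translate([345, 156, 1379]) cube([364, 67, 40]);
translate([345, 156, 1659]) cube([364, 67, 40]);
translate([345, 156, 1939]) cube([364, 67, 40]);
translate([345, 156, 2219]) cube([364, 67, 40]);


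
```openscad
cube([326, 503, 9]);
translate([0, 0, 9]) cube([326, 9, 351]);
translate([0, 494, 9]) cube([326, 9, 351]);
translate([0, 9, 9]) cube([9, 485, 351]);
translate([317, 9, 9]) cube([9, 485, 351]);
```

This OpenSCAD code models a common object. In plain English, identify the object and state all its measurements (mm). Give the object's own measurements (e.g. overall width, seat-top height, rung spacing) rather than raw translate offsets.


An open-topped rectangular box: outside dimensions 326×503×360 mm, with a uniform wall and base thickness of 9 mm. The base is a full 326×503 slab on the floor; four walls sit on top of the base. The front and back walls (the −y and +y sides) span the full width; the two side walls fit between them.


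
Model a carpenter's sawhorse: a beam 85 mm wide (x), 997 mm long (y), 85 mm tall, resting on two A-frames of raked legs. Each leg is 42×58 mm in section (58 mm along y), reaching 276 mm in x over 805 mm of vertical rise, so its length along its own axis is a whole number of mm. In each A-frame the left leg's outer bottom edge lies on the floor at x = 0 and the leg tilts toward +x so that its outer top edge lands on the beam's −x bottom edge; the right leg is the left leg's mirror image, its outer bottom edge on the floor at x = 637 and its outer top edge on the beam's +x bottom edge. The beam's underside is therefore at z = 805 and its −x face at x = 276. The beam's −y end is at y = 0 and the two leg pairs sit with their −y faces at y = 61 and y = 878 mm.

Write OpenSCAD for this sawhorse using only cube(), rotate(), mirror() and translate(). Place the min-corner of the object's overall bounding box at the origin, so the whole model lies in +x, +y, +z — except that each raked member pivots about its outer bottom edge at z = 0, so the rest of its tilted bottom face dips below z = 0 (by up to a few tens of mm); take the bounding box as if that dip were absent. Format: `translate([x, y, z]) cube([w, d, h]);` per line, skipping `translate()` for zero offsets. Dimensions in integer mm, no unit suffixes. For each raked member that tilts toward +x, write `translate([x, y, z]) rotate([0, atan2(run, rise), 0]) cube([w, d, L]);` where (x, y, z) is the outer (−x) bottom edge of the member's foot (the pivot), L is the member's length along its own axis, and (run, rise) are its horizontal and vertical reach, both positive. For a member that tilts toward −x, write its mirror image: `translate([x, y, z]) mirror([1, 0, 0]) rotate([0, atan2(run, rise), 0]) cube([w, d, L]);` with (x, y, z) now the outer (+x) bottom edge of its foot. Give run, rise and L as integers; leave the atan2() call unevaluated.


translate([276, 0, 805]) cube([85, 997, 85]);
translate([0, 61, 0]) rotate([0, atan2(276, 805), 0]) cube([42, 58, 851]);
translate([637, 61, 0]) mirror([1, 0, 0]) rotate([0, atan2(276, 805), 0]) cube([42, 58, 851]);
translate([0, 878, 0]) rotate([0, atan2(276, 805), 0]) cube([42, 58, 851]);
translate([637, 878, 0]) mirror([1, 0, 0]) rotate([0, atan2(276, 805), 0]) cube([42, 58, 851]);
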